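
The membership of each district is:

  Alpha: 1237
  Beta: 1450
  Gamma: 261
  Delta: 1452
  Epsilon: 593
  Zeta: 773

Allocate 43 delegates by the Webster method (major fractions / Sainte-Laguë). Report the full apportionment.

Standard divisor 5766/43 ≈ 134.093; standard quotas: Alpha 9.225, Beta 10.813, Gamma 1.946, Delta 10.828, Epsilon 4.422, Zeta 5.765.
Rounding to the nearest integer gives Alpha 9, Beta 11, Gamma 2, Delta 11, Epsilon 4, Zeta 6 — total 43, matching the house size, so no adjustment is needed.

Alpha 9, Beta 11, Gamma 2, Delta 11, Epsilon 4, Zeta 6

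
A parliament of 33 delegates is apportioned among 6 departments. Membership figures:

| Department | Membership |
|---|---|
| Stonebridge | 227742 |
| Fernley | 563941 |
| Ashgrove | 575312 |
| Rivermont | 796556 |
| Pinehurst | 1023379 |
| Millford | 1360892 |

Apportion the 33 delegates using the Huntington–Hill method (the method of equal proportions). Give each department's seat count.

With divisor 140103: modified quotas Stonebridge 1.626, Fernley 4.025, Ashgrove 4.106, Rivermont 5.686, Pinehurst 7.304, Millford 9.714.
Geometric-mean thresholds: Stonebridge √(1·2)=1.414, Fernley √(4·5)=4.472, Ashgrove √(4·5)=4.472, Rivermont √(5·6)=5.477, Pinehurst √(7·8)=7.483, Millford √(9·10)=9.487.
Each quota rounded against its threshold gives Stonebridge 2, Fernley 4, Ashgrove 4, Rivermont 6, Pinehurst 7, Millford 10 (total 33).

Stonebridge 2, Fernley 4, Ashgrove 4, Rivermont 6, Pinehurst 7, Millford 10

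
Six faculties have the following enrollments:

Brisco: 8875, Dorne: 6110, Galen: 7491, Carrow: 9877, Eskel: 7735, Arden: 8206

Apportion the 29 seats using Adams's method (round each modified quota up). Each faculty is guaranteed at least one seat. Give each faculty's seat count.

Standard divisor 48294/29 ≈ 1665.31; standard quotas: Brisco 5.329, Dorne 3.669, Galen 4.498, Carrow 5.931, Eskel 4.645, Arden 4.928.
Rounding up gives 6, 4, 5, 6, 5, 5 = 31 seats, so the divisor must be adjusted.
With modified divisor 1900: modified quotas Brisco 4.671, Dorne 3.216, Galen 3.943, Carrow 5.198, Eskel 4.071, Arden 4.319.
Rounding up: Brisco 5, Dorne 4, Galen 4, Carrow 6, Eskel 5, Arden 5 (total 29).

Brisco: 5, Dorne: 4, Galen: 4, Carrow: 6, Eskel: 5, Arden: 5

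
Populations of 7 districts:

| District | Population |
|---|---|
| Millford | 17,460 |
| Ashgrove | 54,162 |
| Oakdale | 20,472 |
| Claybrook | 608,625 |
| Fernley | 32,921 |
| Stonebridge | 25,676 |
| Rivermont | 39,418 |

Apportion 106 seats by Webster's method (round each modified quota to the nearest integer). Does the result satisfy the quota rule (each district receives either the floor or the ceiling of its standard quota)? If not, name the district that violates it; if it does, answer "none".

Standard quotas: Millford 2.317, Ashgrove 7.188, Oakdale 2.717, Claybrook 80.771, Fernley 4.369, Stonebridge 3.407, Rivermont 5.231.
Webster allocation: Millford 2, Ashgrove 7, Oakdale 3, Claybrook 82, Fernley 4, Stonebridge 3, Rivermont 5.
Claybrook has quota 80.771 (lower 80, upper 81) but receives 82 — outside the quota interval.

Claybrook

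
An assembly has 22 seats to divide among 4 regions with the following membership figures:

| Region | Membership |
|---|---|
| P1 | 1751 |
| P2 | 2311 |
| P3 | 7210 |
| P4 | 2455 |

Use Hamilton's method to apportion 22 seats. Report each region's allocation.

Total 13727; standard divisor 13727/22 ≈ 623.955.
Standard quotas: P1 2.8063, P2 3.7038, P3 11.5553, P4 3.9346.
Lower quotas: P1 2, P2 3, P3 11, P4 3 (sum 19, leaving 3 seats).
Remainders in descending order: P4 0.9346, P1 0.8063, P2 0.7038, P3 0.5553.
The surplus seats go to P4, P1, P2.

P1: 3, P2: 4, P3: 11, P4: 4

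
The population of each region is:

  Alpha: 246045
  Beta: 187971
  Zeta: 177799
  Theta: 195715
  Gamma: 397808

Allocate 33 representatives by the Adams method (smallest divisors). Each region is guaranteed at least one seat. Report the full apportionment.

Standard divisor 1205338/33 ≈ 36525.394; standard quotas: Alpha 6.736, Beta 5.146, Zeta 4.868, Theta 5.358, Gamma 10.891.
Rounding up gives 7, 6, 5, 6, 11 = 35 seats, so the divisor must be adjusted.
With modified divisor 39500: modified quotas Alpha 6.229, Beta 4.759, Zeta 4.501, Theta 4.955, Gamma 10.071.
Rounding up: Alpha 7, Beta 5, Zeta 5, Theta 5, Gamma 11 (total 33).

Alpha: 7; Beta: 5; Zeta: 5; Theta: 5; Gamma: 11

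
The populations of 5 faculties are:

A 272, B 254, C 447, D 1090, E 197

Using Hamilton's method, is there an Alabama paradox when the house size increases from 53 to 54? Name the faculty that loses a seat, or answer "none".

At 53 seats: A 6, B 6, C 10, D 26, E 5.
At 54 seats: A 6, B 6, C 11, D 26, E 5.
No faculty's allocation decreased.

none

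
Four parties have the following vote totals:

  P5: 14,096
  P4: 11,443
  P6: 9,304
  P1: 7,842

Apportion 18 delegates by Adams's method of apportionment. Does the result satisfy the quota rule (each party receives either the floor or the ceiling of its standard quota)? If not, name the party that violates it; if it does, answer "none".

Standard quotas: P5 5.944, P4 4.825, P6 3.923, P1 3.307.
Adams allocation: P5 6, P4 5, P6 4, P1 3.
Every allocation lies between the lower and upper quota.

none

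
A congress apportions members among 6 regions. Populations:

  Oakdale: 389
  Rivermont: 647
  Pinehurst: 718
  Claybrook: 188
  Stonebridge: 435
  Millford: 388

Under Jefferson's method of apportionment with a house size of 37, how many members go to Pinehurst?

10

Standard divisor 2765/37 ≈ 74.73; standard quotas: Oakdale 5.205, Rivermont 8.658, Pinehurst 9.608, Claybrook 2.516, Stonebridge 5.821, Millford 5.192.
Rounding down gives 5, 8, 9, 2, 5, 5 = 34 seats, so the divisor must be adjusted.
With modified divisor 70: modified quotas Oakdale 5.557, Rivermont 9.243, Pinehurst 10.257, Claybrook 2.686, Stonebridge 6.214, Millford 5.543.
Rounding down: Oakdale 5, Rivermont 9, Pinehurst 10, Claybrook 2, Stonebridge 6, Millford 5 (total 37).
Pinehurst receives 10.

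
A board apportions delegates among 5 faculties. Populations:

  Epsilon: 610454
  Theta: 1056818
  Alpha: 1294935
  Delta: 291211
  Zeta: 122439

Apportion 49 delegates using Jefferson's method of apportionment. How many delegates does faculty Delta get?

4

Standard divisor 3375857/49 ≈ 68895.041; standard quotas: Epsilon 8.861, Theta 15.340, Alpha 18.796, Delta 4.227, Zeta 1.777.
Rounding down gives 8, 15, 18, 4, 1 = 46 seats, so the divisor must be adjusted.
With modified divisor 65400: modified quotas Epsilon 9.334, Theta 16.159, Alpha 19.800, Delta 4.453, Zeta 1.872.
Rounding down: Epsilon 9, Theta 16, Alpha 19, Delta 4, Zeta 1 (total 49).
Delta receives 4.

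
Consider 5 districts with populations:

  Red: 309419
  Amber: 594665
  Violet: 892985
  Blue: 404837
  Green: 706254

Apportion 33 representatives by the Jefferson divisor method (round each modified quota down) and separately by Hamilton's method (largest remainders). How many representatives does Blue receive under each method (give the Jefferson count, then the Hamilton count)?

Jefferson: Red 3, Amber 7, Violet 11, Blue 4, Green 8.
Hamilton: Red 3, Amber 7, Violet 10, Blue 5, Green 8.
Blue gets 4 under Jefferson and 5 under Hamilton.

4 and 5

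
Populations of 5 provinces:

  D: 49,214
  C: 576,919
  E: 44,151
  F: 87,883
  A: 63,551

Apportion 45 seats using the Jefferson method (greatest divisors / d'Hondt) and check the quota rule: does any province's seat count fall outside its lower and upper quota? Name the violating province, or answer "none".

Standard quotas: D 2.695, C 31.594, E 2.418, F 4.813, A 3.480.
Jefferson allocation: D 2, C 33, E 2, F 5, A 3.
C has quota 31.594 (lower 31, upper 32) but receives 33 — outside the quota interval.

C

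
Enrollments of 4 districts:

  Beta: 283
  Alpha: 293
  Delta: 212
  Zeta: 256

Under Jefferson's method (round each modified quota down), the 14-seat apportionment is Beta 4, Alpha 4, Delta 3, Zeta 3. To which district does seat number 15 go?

Priority for the next seat is population ÷ (current seats + 1).
Priorities: Beta 56.600, Alpha 58.600, Delta 53.000, Zeta 64.000.
Highest priority: Zeta.

Zeta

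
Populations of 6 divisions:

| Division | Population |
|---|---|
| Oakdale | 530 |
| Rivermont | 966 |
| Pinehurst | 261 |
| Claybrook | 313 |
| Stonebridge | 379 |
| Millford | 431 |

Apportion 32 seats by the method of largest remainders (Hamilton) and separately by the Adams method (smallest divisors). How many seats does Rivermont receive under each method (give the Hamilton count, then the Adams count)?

Hamilton: Oakdale 6, Rivermont 11, Pinehurst 3, Claybrook 3, Stonebridge 4, Millford 5.
Adams: Oakdale 6, Rivermont 10, Pinehurst 3, Claybrook 4, Stonebridge 4, Millford 5.
Rivermont gets 11 under Hamilton and 10 under Adams.

11 and 10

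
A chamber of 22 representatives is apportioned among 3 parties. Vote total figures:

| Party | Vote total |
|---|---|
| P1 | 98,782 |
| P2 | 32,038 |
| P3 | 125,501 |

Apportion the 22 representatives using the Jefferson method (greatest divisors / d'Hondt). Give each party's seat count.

Standard divisor 256321/22 ≈ 11650.955; standard quotas: P1 8.478, P2 2.750, P3 10.772.
Rounding down gives 8, 2, 10 = 20 seats, so the divisor must be adjusted.
With modified divisor 10800: modified quotas P1 9.146, P2 2.966, P3 11.620.
Rounding down: P1 9, P2 2, P3 11 (total 22).

P1=9, P2=2, P3=11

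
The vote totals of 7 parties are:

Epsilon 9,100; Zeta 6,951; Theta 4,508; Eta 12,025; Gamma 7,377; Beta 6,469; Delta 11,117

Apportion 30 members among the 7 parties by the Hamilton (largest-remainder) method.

Standard divisor: 57547 ÷ 30 ≈ 1918.233.
Standard quotas: Epsilon 4.7439, Zeta 3.6236, Theta 2.3501, Eta 6.2688, Gamma 3.8457, Beta 3.3724, Delta 5.7954.
Lower quotas: Epsilon 4, Zeta 3, Theta 2, Eta 6, Gamma 3, Beta 3, Delta 5 (sum 26, leaving 4 seats).
Remainders in descending order: Gamma 0.8457, Delta 0.7954, Epsilon 0.7439, Zeta 0.6236, Beta 0.3724, Theta 0.3501, Eta 0.2688.
Largest remainders: Gamma, Delta, Epsilon, Zeta receive the extra seats.

Epsilon 5, Zeta 4, Theta 2, Eta 6, Gamma 4, Beta 3, Delta 6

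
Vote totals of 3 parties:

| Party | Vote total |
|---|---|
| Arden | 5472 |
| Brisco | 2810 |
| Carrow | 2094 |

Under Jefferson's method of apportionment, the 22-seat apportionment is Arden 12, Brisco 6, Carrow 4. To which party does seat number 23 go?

Arden

Priority for the next seat is population ÷ (current seats + 1).
Priorities: Arden 420.923, Brisco 401.429, Carrow 418.800.
Highest priority: Arden.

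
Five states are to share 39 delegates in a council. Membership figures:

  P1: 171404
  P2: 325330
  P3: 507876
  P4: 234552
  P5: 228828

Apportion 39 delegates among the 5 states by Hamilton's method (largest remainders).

P1: 5; P2: 9; P3: 13; P4: 6; P5: 6

Standard divisor: 1467990 ÷ 39 ≈ 37640.769.
Standard quotas: P1 4.5537, P2 8.6430, P3 13.4927, P4 6.2313, P5 6.0793.
Lower quotas: P1 4, P2 8, P3 13, P4 6, P5 6 (sum 37, leaving 2 seats).
Remainders in descending order: P2 0.6430, P1 0.5537, P3 0.4927, P4 0.2313, P5 0.0793.
Largest remainders: P2, P1 receive the extra seats.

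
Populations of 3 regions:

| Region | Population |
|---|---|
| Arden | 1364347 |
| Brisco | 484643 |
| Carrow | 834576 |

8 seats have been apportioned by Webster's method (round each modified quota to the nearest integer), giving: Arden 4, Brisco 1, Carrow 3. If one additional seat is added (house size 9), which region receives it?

Priority for the next seat is population ÷ (current seats + 0.5).
Priorities: Arden 303188.222, Brisco 323095.333, Carrow 238450.286.
Highest priority: Brisco.

Brisco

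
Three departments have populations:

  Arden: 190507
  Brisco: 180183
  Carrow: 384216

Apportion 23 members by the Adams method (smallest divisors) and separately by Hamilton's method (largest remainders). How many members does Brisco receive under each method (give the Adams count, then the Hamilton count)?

6 and 5

Adams: Arden 6, Brisco 6, Carrow 11.
Hamilton: Arden 6, Brisco 5, Carrow 12.
Brisco gets 6 under Adams and 5 under Hamilton.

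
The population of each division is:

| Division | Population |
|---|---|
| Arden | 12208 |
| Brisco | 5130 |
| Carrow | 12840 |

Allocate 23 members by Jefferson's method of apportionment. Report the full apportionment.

Arden: 9, Brisco: 4, Carrow: 10

Standard divisor 30178/23 ≈ 1312.087; standard quotas: Arden 9.304, Brisco 3.910, Carrow 9.786.
Rounding down gives 9, 3, 9 = 21 seats, so the divisor must be adjusted.
With modified divisor 1250: modified quotas Arden 9.766, Brisco 4.104, Carrow 10.272.
Rounding down: Arden 9, Brisco 4, Carrow 10 (total 23).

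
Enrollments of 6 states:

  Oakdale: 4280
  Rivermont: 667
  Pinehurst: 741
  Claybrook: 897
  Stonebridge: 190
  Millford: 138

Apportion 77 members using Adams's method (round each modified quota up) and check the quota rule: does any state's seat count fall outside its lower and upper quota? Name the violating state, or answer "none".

Standard quotas: Oakdale 47.673, Rivermont 7.429, Pinehurst 8.254, Claybrook 9.991, Stonebridge 2.116, Millford 1.537.
Adams allocation: Oakdale 46, Rivermont 8, Pinehurst 8, Claybrook 10, Stonebridge 3, Millford 2.
Oakdale has quota 47.673 (lower 47, upper 48) but receives 46 — outside the quota interval.

Oakdale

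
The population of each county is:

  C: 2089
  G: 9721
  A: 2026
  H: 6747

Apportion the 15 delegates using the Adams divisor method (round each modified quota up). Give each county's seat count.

Standard divisor 20583/15 ≈ 1372.2; standard quotas: C 1.522, G 7.084, A 1.476, H 4.917.
Rounding up gives 2, 8, 2, 5 = 17 seats, so the divisor must be adjusted.
With modified divisor 1650: modified quotas C 1.266, G 5.892, A 1.228, H 4.089.
Rounding up: C 2, G 6, A 2, H 5 (total 15).

C 2, G 6, A 2, H 5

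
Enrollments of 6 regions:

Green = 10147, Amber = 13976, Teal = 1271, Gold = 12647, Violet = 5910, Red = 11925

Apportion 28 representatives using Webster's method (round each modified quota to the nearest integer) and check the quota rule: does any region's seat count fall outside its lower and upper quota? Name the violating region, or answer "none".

Standard quotas: Green 5.085, Amber 7.004, Teal 0.637, Gold 6.338, Violet 2.962, Red 5.976.
Webster allocation: Green 5, Amber 7, Teal 1, Gold 6, Violet 3, Red 6.
Every allocation lies between the lower and upper quota.

none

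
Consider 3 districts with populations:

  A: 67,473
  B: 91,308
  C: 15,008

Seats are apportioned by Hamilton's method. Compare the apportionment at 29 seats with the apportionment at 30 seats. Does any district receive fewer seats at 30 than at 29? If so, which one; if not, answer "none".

C

At 29 seats: A 11, B 15, C 3.
At 30 seats: A 12, B 16, C 2.
C drops from 3 to 2.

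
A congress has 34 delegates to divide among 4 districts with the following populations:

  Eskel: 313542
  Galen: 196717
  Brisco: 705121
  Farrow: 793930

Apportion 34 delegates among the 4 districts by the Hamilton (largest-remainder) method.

Eskel 5, Galen 3, Brisco 12, Farrow 14

Standard divisor: 2009310 ÷ 34 ≈ 59097.353.
Standard quotas: Eskel 5.3055, Galen 3.3287, Brisco 11.9315, Farrow 13.4343.
Lower quotas: Eskel 5, Galen 3, Brisco 11, Farrow 13 (sum 32, leaving 2 seats).
Remainders in descending order: Brisco 0.9315, Farrow 0.4343, Galen 0.3287, Eskel 0.3055.
The surplus seats go to Brisco, Farrow.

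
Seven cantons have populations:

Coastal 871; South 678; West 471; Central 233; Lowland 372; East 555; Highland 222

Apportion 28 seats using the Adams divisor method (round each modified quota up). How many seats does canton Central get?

Standard divisor 3402/28 ≈ 121.5; standard quotas: Coastal 7.169, South 5.580, West 3.877, Central 1.918, Lowland 3.062, East 4.568, Highland 1.827.
Rounding up gives 8, 6, 4, 2, 4, 5, 2 = 31 seats, so the divisor must be adjusted.
With modified divisor 137: modified quotas Coastal 6.358, South 4.949, West 3.438, Central 1.701, Lowland 2.715, East 4.051, Highland 1.620.
Rounding up: Coastal 7, South 5, West 4, Central 2, Lowland 3, East 5, Highland 2 (total 28).
Central receives 2.

2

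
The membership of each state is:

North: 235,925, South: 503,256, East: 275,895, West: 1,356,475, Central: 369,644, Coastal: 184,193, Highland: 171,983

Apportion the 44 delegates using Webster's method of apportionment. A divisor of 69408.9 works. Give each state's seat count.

With modified divisor 69408.9: modified quotas North 3.399, South 7.251, East 3.975, West 19.543, Central 5.326, Coastal 2.654, Highland 2.478.
Rounding to the nearest integer: North 3, South 7, East 4, West 20, Central 5, Coastal 3, Highland 2 (total 44).

North 3, South 7, East 4, West 20, Central 5, Coastal 3, Highland 2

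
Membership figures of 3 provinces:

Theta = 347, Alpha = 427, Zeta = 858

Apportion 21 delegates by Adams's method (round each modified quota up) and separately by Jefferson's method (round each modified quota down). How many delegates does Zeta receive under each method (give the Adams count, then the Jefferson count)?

Adams: Theta 5, Alpha 5, Zeta 11.
Jefferson: Theta 4, Alpha 5, Zeta 12.
Zeta gets 11 under Adams and 12 under Jefferson.

11 and 12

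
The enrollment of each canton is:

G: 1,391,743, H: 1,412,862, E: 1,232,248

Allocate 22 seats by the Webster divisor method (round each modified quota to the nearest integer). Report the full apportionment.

G: 7, H: 8, E: 7

Standard divisor 4036853/22 ≈ 183493.318; standard quotas: G 7.585, H 7.700, E 6.715.
Rounding to the nearest integer gives 8, 8, 7 = 23 seats, so the divisor must be adjusted.
With modified divisor 187000: modified quotas G 7.442, H 7.555, E 6.590.
Rounding to the nearest integer: G 7, H 8, E 7 (total 22).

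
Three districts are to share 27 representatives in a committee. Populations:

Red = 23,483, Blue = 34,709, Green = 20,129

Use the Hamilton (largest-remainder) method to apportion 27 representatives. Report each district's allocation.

Red 8, Blue 12, Green 7

Total 78321; standard divisor 78321/27 ≈ 2900.778.
Standard quotas: Red 8.0954, Blue 11.9654, Green 6.9392.
Lower quotas: Red 8, Blue 11, Green 6 (sum 25, leaving 2 seats).
Remainders in descending order: Blue 0.9654, Green 0.9392, Red 0.0954.
The surplus seats go to Blue, Green.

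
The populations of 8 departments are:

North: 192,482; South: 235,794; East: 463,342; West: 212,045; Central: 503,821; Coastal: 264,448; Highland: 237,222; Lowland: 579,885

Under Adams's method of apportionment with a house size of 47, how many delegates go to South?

Standard divisor 2689039/47 ≈ 57213.596; standard quotas: North 3.364, South 4.121, East 8.098, West 3.706, Central 8.806, Coastal 4.622, Highland 4.146, Lowland 10.135.
Rounding up gives 4, 5, 9, 4, 9, 5, 5, 11 = 52 seats, so the divisor must be adjusted.
With modified divisor 63600: modified quotas North 3.026, South 3.707, East 7.285, West 3.334, Central 7.922, Coastal 4.158, Highland 3.730, Lowland 9.118.
Rounding up: North 4, South 4, East 8, West 4, Central 8, Coastal 5, Highland 4, Lowland 10 (total 47).
South receives 4.

4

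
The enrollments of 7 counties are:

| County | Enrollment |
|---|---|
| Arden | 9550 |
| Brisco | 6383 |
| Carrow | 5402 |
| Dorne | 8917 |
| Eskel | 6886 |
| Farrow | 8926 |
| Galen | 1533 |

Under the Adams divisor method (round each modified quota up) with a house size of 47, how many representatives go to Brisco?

Standard divisor 47597/47 ≈ 1012.702; standard quotas: Arden 9.430, Brisco 6.303, Carrow 5.334, Dorne 8.805, Eskel 6.800, Farrow 8.814, Galen 1.514.
Rounding up gives 10, 7, 6, 9, 7, 9, 2 = 50 seats, so the divisor must be adjusted.
With modified divisor 1100: modified quotas Arden 8.682, Brisco 5.803, Carrow 4.911, Dorne 8.106, Eskel 6.260, Farrow 8.115, Galen 1.394.
Rounding up: Arden 9, Brisco 6, Carrow 5, Dorne 9, Eskel 7, Farrow 9, Galen 2 (total 47).
Brisco receives 6.

6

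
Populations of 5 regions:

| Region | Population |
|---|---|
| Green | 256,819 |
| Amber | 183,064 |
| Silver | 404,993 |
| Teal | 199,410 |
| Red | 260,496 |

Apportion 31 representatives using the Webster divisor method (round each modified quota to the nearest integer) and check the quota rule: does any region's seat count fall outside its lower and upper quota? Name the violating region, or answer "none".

none

Standard quotas: Green 6.102, Amber 4.349, Silver 9.622, Teal 4.738, Red 6.189.
Webster allocation: Green 6, Amber 4, Silver 10, Teal 5, Red 6.
Every allocation lies between the lower and upper quota.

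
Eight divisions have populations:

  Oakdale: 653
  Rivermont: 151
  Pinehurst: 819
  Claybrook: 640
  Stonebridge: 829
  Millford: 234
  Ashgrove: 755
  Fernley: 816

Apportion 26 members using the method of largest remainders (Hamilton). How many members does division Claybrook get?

3

Standard divisor: 4897 ÷ 26 ≈ 188.346.
Standard quotas: Oakdale 3.467, Rivermont 0.802, Pinehurst 4.348, Claybrook 3.398, Stonebridge 4.401, Millford 1.242, Ashgrove 4.009, Fernley 4.332.
Lower quotas: Oakdale 3, Rivermont 0, Pinehurst 4, Claybrook 3, Stonebridge 4, Millford 1, Ashgrove 4, Fernley 4 (sum 23, leaving 3 seats).
Remainders in descending order: Rivermont 0.802, Oakdale 0.467, Stonebridge 0.401, Claybrook 0.398, Pinehurst 0.348, Fernley 0.332, Millford 0.242, Ashgrove 0.009.
The surplus seats go to Rivermont, Oakdale, Stonebridge.
Claybrook receives 3.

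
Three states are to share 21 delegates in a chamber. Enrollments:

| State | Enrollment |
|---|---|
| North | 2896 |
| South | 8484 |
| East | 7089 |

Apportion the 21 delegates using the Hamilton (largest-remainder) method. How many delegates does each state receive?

The standard divisor is 18469/21 ≈ 879.476.
Standard quotas: North 3.2929, South 9.6467, East 8.0605.
Lower quotas: North 3, South 9, East 8 (sum 20, leaving 1 seat).
Remainders in descending order: South 0.6467, North 0.2929, East 0.0605.
The surplus seat goes to South.

North=3; South=10; East=8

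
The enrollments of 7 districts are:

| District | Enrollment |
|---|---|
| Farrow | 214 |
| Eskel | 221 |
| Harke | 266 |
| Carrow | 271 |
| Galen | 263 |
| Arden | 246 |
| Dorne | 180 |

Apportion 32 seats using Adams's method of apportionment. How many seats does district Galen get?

Standard divisor 1661/32 ≈ 51.906; standard quotas: Farrow 4.123, Eskel 4.258, Harke 5.125, Carrow 5.221, Galen 5.067, Arden 4.739, Dorne 3.468.
Rounding up gives 5, 5, 6, 6, 6, 5, 4 = 37 seats, so the divisor must be adjusted.
With modified divisor 58: modified quotas Farrow 3.690, Eskel 3.810, Harke 4.586, Carrow 4.672, Galen 4.534, Arden 4.241, Dorne 3.103.
Rounding up: Farrow 4, Eskel 4, Harke 5, Carrow 5, Galen 5, Arden 5, Dorne 4 (total 32).
Galen receives 5.

5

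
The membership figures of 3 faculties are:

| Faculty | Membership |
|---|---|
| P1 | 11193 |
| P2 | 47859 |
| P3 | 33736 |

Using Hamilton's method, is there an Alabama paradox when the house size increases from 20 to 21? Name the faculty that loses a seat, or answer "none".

At 20 seats: P1 3, P2 10, P3 7.
At 21 seats: P1 2, P2 11, P3 8.
P1 drops from 3 to 2.

P1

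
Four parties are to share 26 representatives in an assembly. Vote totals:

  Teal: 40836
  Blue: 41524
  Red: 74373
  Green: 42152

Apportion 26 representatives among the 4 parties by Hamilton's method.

Teal=5, Blue=5, Red=10, Green=6

Total 198885; standard divisor 198885/26 ≈ 7649.423.
Standard quotas: Teal 5.3384, Blue 5.4284, Red 9.7227, Green 5.5105.
Lower quotas: Teal 5, Blue 5, Red 9, Green 5 (sum 24, leaving 2 seats).
Remainders in descending order: Red 0.7227, Green 0.5105, Blue 0.4284, Teal 0.3384.
Largest remainders: Red, Green receive the extra seats.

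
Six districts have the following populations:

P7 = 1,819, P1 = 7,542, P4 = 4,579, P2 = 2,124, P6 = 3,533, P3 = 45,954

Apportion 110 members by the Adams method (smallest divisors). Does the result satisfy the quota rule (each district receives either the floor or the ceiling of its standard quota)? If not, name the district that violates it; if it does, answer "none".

Standard quotas: P7 3.052, P1 12.656, P4 7.684, P2 3.564, P6 5.929, P3 77.115.
Adams allocation: P7 3, P1 13, P4 8, P2 4, P6 6, P3 76.
P3 has quota 77.115 (lower 77, upper 78) but receives 76 — outside the quota interval.

P3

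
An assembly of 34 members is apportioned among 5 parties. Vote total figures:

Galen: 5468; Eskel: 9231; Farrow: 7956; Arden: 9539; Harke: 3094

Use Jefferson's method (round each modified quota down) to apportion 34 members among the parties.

Galen 5; Eskel 9; Farrow 8; Arden 9; Harke 3

Standard divisor 35288/34 ≈ 1037.882; standard quotas: Galen 5.268, Eskel 8.894, Farrow 7.666, Arden 9.191, Harke 2.981.
Rounding down gives 5, 8, 7, 9, 2 = 31 seats, so the divisor must be adjusted.
With modified divisor 970: modified quotas Galen 5.637, Eskel 9.516, Farrow 8.202, Arden 9.834, Harke 3.190.
Rounding down: Galen 5, Eskel 9, Farrow 8, Arden 9, Harke 3 (total 34).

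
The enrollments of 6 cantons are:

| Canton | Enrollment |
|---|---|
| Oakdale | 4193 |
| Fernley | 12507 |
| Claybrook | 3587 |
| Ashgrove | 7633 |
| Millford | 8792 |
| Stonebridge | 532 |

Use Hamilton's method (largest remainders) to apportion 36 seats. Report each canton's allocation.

Oakdale 4; Fernley 12; Claybrook 3; Ashgrove 7; Millford 9; Stonebridge 1

The standard divisor is 37244/36 ≈ 1034.556.
Standard quotas: Oakdale 4.0529, Fernley 12.0892, Claybrook 3.4672, Ashgrove 7.3780, Millford 8.4983, Stonebridge 0.5142.
Lower quotas: Oakdale 4, Fernley 12, Claybrook 3, Ashgrove 7, Millford 8, Stonebridge 0 (sum 34, leaving 2 seats).
Remainders in descending order: Stonebridge 0.5142, Millford 0.4983, Claybrook 0.4672, Ashgrove 0.3780, Fernley 0.0892, Oakdale 0.0529.
The surplus seats go to Stonebridge, Millford.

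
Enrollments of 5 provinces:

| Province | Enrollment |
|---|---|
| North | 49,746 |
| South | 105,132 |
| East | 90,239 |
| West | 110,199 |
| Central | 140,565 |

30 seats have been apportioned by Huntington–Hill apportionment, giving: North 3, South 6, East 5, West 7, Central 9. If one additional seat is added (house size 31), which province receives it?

Priority for the next seat is population ÷ (√(s·(s+1))).
Priorities: North 14360.433, South 16222.220, East 16475.312, West 14725.961, Central 14816.852.
Highest priority: East.

East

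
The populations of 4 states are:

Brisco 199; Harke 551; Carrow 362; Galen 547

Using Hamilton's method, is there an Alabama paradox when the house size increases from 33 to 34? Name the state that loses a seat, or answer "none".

At 33 seats: Brisco 4, Harke 11, Carrow 7, Galen 11.
At 34 seats: Brisco 4, Harke 11, Carrow 8, Galen 11.
No state's allocation decreased.

none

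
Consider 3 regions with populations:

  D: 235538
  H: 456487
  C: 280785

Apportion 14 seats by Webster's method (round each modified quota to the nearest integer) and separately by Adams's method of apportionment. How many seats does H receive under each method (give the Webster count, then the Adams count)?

Webster: D 3, H 7, C 4.
Adams: D 4, H 6, C 4.
H gets 7 under Webster and 6 under Adams.

7 and 6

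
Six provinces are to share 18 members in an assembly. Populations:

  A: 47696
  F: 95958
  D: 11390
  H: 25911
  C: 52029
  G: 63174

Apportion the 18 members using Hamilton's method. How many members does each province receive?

A: 3, F: 6, D: 1, H: 1, C: 3, G: 4

Total 296158; standard divisor 296158/18 ≈ 16453.222.
Standard quotas: A 2.8989, F 5.8322, D 0.6923, H 1.5748, C 3.1622, G 3.8396.
Lower quotas: A 2, F 5, D 0, H 1, C 3, G 3 (sum 14, leaving 4 seats).
Remainders in descending order: A 0.8989, G 0.8396, F 0.8322, D 0.6923, H 0.5748, C 0.1622.
The surplus seats go to A, G, F, D.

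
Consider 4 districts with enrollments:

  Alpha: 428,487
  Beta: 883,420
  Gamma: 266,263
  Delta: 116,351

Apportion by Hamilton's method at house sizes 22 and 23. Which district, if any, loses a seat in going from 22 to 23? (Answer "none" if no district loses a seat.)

At 22 seats: Alpha 6, Beta 11, Gamma 3, Delta 2.
At 23 seats: Alpha 6, Beta 12, Gamma 4, Delta 1.
Delta drops from 2 to 1.

Delta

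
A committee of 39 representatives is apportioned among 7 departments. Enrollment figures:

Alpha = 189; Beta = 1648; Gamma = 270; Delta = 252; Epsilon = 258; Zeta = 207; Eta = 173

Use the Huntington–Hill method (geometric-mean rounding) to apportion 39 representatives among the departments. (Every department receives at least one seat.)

Alpha 3, Beta 21, Gamma 4, Delta 3, Epsilon 3, Zeta 3, Eta 2

With divisor 77: modified quotas Alpha 2.455, Beta 21.403, Gamma 3.506, Delta 3.273, Epsilon 3.351, Zeta 2.688, Eta 2.247.
Geometric-mean thresholds: Alpha √(2·3)=2.449, Beta √(21·22)=21.494, Gamma √(3·4)=3.464, Delta √(3·4)=3.464, Epsilon √(3·4)=3.464, Zeta √(2·3)=2.449, Eta √(2·3)=2.449.
Each quota rounded against its threshold gives Alpha 3, Beta 21, Gamma 4, Delta 3, Epsilon 3, Zeta 3, Eta 2 (total 39).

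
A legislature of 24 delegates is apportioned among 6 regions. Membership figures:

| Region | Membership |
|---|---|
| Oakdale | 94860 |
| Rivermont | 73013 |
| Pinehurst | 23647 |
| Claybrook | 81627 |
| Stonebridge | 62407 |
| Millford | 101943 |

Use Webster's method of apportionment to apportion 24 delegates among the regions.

Oakdale: 5, Rivermont: 4, Pinehurst: 1, Claybrook: 5, Stonebridge: 3, Millford: 6

Standard divisor 437497/24 ≈ 18229.042; standard quotas: Oakdale 5.204, Rivermont 4.005, Pinehurst 1.297, Claybrook 4.478, Stonebridge 3.423, Millford 5.592.
Rounding to the nearest integer gives 5, 4, 1, 4, 3, 6 = 23 seats, so the divisor must be adjusted.
With modified divisor 18000: modified quotas Oakdale 5.270, Rivermont 4.056, Pinehurst 1.314, Claybrook 4.535, Stonebridge 3.467, Millford 5.663.
Rounding to the nearest integer: Oakdale 5, Rivermont 4, Pinehurst 1, Claybrook 5, Stonebridge 3, Millford 6 (total 24).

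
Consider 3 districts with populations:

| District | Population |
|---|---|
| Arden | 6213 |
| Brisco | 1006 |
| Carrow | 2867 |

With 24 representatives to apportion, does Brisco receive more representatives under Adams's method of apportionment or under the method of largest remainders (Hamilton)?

Adams

Adams: Arden 14, Brisco 3, Carrow 7.
Hamilton: Arden 15, Brisco 2, Carrow 7.
Brisco gets 3 under Adams and 2 under Hamilton.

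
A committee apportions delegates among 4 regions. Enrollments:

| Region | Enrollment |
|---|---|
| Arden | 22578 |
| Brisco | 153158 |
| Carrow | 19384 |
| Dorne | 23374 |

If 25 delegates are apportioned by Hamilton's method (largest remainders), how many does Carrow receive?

2

Total 218494; standard divisor 218494/25 ≈ 8739.76.
Standard quotas: Arden 2.5834, Brisco 17.5243, Carrow 2.2179, Dorne 2.6744.
Lower quotas: Arden 2, Brisco 17, Carrow 2, Dorne 2 (sum 23, leaving 2 seats).
Remainders in descending order: Dorne 0.6744, Arden 0.5834, Brisco 0.5243, Carrow 0.2179.
Largest remainders: Dorne, Arden receive the extra seats.
Carrow receives 2.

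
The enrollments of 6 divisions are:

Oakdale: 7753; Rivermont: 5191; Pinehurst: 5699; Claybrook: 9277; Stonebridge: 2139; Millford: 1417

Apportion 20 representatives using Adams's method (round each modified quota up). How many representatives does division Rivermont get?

Standard divisor 31476/20 ≈ 1573.8; standard quotas: Oakdale 4.926, Rivermont 3.298, Pinehurst 3.621, Claybrook 5.895, Stonebridge 1.359, Millford 0.900.
Rounding up gives 5, 4, 4, 6, 2, 1 = 22 seats, so the divisor must be adjusted.
With modified divisor 1880: modified quotas Oakdale 4.124, Rivermont 2.761, Pinehurst 3.031, Claybrook 4.935, Stonebridge 1.138, Millford 0.754.
Rounding up: Oakdale 5, Rivermont 3, Pinehurst 4, Claybrook 5, Stonebridge 2, Millford 1 (total 20).
Rivermont receives 3.

3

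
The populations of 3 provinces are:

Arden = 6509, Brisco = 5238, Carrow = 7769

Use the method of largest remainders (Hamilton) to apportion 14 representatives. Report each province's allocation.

Total 19516; standard divisor 19516/14 = 1394.
Standard quotas: Arden 4.6693, Brisco 3.7575, Carrow 5.5732.
Lower quotas: Arden 4, Brisco 3, Carrow 5 (sum 12, leaving 2 seats).
Remainders in descending order: Brisco 0.7575, Arden 0.6693, Carrow 0.5732.
Largest remainders: Brisco, Arden receive the extra seats.

Arden 5; Brisco 4; Carrow 5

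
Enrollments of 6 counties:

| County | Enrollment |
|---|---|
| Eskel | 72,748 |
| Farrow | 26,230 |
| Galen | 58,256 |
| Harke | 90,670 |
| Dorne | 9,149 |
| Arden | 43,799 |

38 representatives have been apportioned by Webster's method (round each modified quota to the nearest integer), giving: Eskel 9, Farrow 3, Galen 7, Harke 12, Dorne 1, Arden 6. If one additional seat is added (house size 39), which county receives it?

Priority for the next seat is population ÷ (current seats + 0.5).
Priorities: Eskel 7657.684, Farrow 7494.286, Galen 7767.467, Harke 7253.600, Dorne 6099.333, Arden 6738.308.
Highest priority: Galen.

Galen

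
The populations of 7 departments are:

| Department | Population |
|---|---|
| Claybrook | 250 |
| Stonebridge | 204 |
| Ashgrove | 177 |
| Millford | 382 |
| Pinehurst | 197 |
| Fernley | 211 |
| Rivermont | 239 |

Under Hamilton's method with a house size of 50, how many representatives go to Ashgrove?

The standard divisor is 1660/50 ≈ 33.2.
Standard quotas: Claybrook 7.530, Stonebridge 6.145, Ashgrove 5.331, Millford 11.506, Pinehurst 5.934, Fernley 6.355, Rivermont 7.199.
Lower quotas: Claybrook 7, Stonebridge 6, Ashgrove 5, Millford 11, Pinehurst 5, Fernley 6, Rivermont 7 (sum 47, leaving 3 seats).
Remainders in descending order: Pinehurst 0.934, Claybrook 0.530, Millford 0.506, Fernley 0.355, Ashgrove 0.331, Rivermont 0.199, Stonebridge 0.145.
Largest remainders: Pinehurst, Claybrook, Millford receive the extra seats.
Ashgrove receives 5.

5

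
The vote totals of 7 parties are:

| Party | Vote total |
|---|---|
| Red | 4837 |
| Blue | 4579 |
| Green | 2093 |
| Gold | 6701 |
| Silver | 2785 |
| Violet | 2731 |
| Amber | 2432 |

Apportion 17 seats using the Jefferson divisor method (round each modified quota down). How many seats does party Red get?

3

Standard divisor 26158/17 ≈ 1538.706; standard quotas: Red 3.144, Blue 2.976, Green 1.360, Gold 4.355, Silver 1.810, Violet 1.775, Amber 1.581.
Rounding down gives 3, 2, 1, 4, 1, 1, 1 = 13 seats, so the divisor must be adjusted.
With modified divisor 1300: modified quotas Red 3.721, Blue 3.522, Green 1.610, Gold 5.155, Silver 2.142, Violet 2.101, Amber 1.871.
Rounding down: Red 3, Blue 3, Green 1, Gold 5, Silver 2, Violet 2, Amber 1 (total 17).
Red receives 3.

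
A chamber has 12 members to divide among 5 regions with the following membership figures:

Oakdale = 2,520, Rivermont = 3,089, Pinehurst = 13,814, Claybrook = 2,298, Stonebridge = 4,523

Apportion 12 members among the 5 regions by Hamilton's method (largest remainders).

The standard divisor is 26244/12 = 2187.
Standard quotas: Oakdale 1.1523, Rivermont 1.4124, Pinehurst 6.3164, Claybrook 1.0508, Stonebridge 2.0681.
Lower quotas: Oakdale 1, Rivermont 1, Pinehurst 6, Claybrook 1, Stonebridge 2 (sum 11, leaving 1 seat).
Remainders in descending order: Rivermont 0.4124, Pinehurst 0.3164, Oakdale 0.1523, Stonebridge 0.0681, Claybrook 0.0508.
Largest remainder: Rivermont receives the extra seat.

Oakdale: 1, Rivermont: 2, Pinehurst: 6, Claybrook: 1, Stonebridge: 2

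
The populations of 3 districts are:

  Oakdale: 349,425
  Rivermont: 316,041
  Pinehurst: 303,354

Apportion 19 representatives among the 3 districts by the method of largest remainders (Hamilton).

Oakdale 7; Rivermont 6; Pinehurst 6

Standard divisor: 968820 ÷ 19 ≈ 50990.526.
Standard quotas: Oakdale 6.8527, Rivermont 6.1980, Pinehurst 5.9492.
Lower quotas: Oakdale 6, Rivermont 6, Pinehurst 5 (sum 17, leaving 2 seats).
Remainders in descending order: Pinehurst 0.9492, Oakdale 0.8527, Rivermont 0.1980.
The surplus seats go to Pinehurst, Oakdale.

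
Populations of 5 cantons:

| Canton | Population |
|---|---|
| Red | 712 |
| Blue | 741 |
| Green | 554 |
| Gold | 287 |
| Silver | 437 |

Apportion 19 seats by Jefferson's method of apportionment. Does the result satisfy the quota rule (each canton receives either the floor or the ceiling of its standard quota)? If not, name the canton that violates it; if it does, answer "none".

none

Standard quotas: Red 4.953, Blue 5.155, Green 3.854, Gold 1.997, Silver 3.040.
Jefferson allocation: Red 5, Blue 5, Green 4, Gold 2, Silver 3.
Every allocation lies between the lower and upper quota.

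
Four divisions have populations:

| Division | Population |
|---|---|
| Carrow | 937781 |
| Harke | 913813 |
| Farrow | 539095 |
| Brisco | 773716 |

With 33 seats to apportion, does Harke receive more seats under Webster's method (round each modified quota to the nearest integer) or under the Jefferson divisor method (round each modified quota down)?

Webster: Carrow 10, Harke 9, Farrow 6, Brisco 8.
Jefferson: Carrow 10, Harke 10, Farrow 5, Brisco 8.
Harke gets 9 under Webster and 10 under Jefferson.

Jefferson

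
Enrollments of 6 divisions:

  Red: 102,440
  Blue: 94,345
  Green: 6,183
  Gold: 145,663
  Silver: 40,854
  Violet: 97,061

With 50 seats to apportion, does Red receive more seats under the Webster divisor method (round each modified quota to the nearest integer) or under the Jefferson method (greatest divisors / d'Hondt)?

Jefferson

Webster: Red 10, Blue 10, Green 1, Gold 15, Silver 4, Violet 10.
Jefferson: Red 11, Blue 10, Green 0, Gold 15, Silver 4, Violet 10.
Red gets 10 under Webster and 11 under Jefferson.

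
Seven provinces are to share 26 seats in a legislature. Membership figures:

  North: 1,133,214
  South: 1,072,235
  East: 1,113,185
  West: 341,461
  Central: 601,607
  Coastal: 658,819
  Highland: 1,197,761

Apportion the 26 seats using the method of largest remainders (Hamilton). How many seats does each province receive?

Total 6118282; standard divisor 6118282/26 ≈ 235318.538.
Standard quotas: North 4.8157, South 4.5565, East 4.7305, West 1.4511, Central 2.5566, Coastal 2.7997, Highland 5.0900.
Lower quotas: North 4, South 4, East 4, West 1, Central 2, Coastal 2, Highland 5 (sum 22, leaving 4 seats).
Remainders in descending order: North 0.8157, Coastal 0.7997, East 0.7305, Central 0.5566, South 0.5565, West 0.4511, Highland 0.0900.
The surplus seats go to North, Coastal, East, Central.

North 5, South 4, East 5, West 1, Central 3, Coastal 3, Highland 5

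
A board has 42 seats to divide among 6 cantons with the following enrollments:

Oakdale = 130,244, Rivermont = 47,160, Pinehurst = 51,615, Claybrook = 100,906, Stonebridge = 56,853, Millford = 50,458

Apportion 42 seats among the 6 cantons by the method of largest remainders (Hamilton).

Standard divisor: 437236 ÷ 42 ≈ 10410.381.
Standard quotas: Oakdale 12.5110, Rivermont 4.5301, Pinehurst 4.9580, Claybrook 9.6928, Stonebridge 5.4612, Millford 4.8469.
Lower quotas: Oakdale 12, Rivermont 4, Pinehurst 4, Claybrook 9, Stonebridge 5, Millford 4 (sum 38, leaving 4 seats).
Remainders in descending order: Pinehurst 0.9580, Millford 0.8469, Claybrook 0.6928, Rivermont 0.5301, Oakdale 0.5110, Stonebridge 0.4612.
Largest remainders: Pinehurst, Millford, Claybrook, Rivermont receive the extra seats.

Oakdale 12; Rivermont 5; Pinehurst 5; Claybrook 10; Stonebridge 5; Millford 5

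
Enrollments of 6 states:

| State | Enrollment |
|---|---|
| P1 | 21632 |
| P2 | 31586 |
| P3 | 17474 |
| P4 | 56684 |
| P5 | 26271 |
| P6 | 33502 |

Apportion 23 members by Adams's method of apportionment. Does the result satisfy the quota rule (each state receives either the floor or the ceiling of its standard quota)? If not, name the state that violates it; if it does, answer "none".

Standard quotas: P1 2.659, P2 3.882, P3 2.147, P4 6.966, P5 3.229, P6 4.117.
Adams allocation: P1 3, P2 4, P3 2, P4 7, P5 3, P6 4.
Every allocation lies between the lower and upper quota.

none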